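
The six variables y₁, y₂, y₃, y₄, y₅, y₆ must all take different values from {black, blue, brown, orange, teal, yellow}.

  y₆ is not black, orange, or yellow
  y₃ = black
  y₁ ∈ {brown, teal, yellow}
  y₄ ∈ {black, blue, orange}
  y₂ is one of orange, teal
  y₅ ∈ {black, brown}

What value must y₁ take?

yellow

y₃ must be black (only option left). Remove black from y₄, y₅.
That leaves y₅ = brown. Strike brown from y₁, y₆.
Among the 4 still-open variables, yellow fits only y₁ (and all 4 values in {blue, orange, teal, yellow} must be used), so y₁ = yellow.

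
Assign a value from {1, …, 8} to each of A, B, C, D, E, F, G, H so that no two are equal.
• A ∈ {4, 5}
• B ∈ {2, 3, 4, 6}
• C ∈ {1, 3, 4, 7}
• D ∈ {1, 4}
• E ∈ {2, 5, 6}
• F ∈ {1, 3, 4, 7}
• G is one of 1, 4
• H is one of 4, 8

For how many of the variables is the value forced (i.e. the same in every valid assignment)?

Among the 8 variables, 8 fits only H (and all 8 values in {1, 2, 3, 4, 5, 6, 7, 8} must be used), so H = 8.
D and G share exactly the 2 values {1, 4}; by pigeonhole those values go to them, so strike 1, 4 from A, B, C, F.
A's domain is down to {5}, so A = 5. Remove 5 from E.
C and F between them cover only {3, 7} — a naked pair. Remove those values from B.
Determined: A=5, H=8. The other variables each still have more than one consistent value. That makes 2.

2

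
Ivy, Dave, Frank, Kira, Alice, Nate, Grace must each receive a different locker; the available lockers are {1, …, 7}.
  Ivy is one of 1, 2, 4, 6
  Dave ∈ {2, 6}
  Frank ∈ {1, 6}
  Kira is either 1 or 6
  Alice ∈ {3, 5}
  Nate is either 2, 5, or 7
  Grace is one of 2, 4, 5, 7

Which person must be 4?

Ivy

The 7 variables together cover exactly {1, 2, 3, 4, 5, 6, 7} — 7 values for 7 variables — and 3 appears only in Alice's list, so Alice = 3.
The 2 variables Frank and Kira are confined to {1, 6}, which locks those values in; drop them from Ivy, Dave.
Dave has just one choice, so Dave = 2. Remove 2 from Ivy, Nate, Grace.
So 4 goes to Ivy.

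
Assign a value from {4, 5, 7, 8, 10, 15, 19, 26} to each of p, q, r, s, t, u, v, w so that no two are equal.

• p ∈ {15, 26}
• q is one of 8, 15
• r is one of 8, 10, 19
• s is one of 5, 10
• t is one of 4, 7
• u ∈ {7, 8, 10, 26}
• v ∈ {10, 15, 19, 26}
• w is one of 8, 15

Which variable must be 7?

The 8 variables draw from only 8 values {4, 5, 7, 8, 10, 15, 19, 26}, so each is used; only t can be 4, hence t = 4.
Among the 7 still-open variables, 5 fits only s (and all 7 values in {5, 7, 8, 10, 15, 19, 26} must be used), so s = 5.
Among the 6 still-open variables, 7 fits only u (and all 6 values in {7, 8, 10, 15, 19, 26} must be used), so u = 7.

u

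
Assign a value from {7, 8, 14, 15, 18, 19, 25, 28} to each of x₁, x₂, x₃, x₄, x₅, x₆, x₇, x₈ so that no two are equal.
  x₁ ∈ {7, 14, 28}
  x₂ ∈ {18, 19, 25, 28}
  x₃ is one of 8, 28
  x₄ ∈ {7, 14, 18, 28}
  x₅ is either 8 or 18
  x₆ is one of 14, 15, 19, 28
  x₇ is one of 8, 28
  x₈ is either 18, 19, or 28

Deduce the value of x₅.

The 8 variables draw from only 8 values {7, 8, 14, 15, 18, 19, 25, 28}, so each is used; only x₆ can be 15, hence x₆ = 15.
Among the 7 still-open variables, 25 fits only x₂ (and all 7 values in {7, 8, 14, 18, 19, 25, 28} must be used), so x₂ = 25.
Among the 6 still-open variables, 19 fits only x₈ (and all 6 values in {7, 8, 14, 18, 19, 28} must be used), so x₈ = 19.
x₃ and x₇ between them cover only {8, 28} — a naked pair. Remove those values from x₁, x₄, x₅.
So x₅ = 18.

18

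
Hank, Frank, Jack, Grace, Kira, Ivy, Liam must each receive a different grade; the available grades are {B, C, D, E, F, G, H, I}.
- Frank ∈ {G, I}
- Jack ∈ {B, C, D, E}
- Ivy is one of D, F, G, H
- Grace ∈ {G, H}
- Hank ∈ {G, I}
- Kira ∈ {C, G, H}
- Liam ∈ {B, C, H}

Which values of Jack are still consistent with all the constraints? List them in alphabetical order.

D, E

The 2 variables Hank and Frank are confined to {G, I}, which locks those values in; drop them from Grace, Kira, Ivy.
Grace's domain is down to {H}, so Grace = H. Strike H from Kira, Ivy, Liam.
Kira must be C (only option left). Strike C from Jack, Liam.
That leaves Liam = B. So Jack can't be B.
No further eliminations apply; Jack can still be any of D, E.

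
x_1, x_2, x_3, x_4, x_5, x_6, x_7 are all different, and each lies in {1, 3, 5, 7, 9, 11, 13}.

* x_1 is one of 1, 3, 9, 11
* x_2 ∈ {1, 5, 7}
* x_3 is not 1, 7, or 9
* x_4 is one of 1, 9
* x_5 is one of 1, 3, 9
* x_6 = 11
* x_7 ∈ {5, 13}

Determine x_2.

7

x_6 must be 11 (only option left). So x_1, x_3 can't be 11.
The 6 still-open variables draw from only 6 values {1, 3, 5, 7, 9, 13}, so each is used; only x_2 can be 7, hence x_2 = 7.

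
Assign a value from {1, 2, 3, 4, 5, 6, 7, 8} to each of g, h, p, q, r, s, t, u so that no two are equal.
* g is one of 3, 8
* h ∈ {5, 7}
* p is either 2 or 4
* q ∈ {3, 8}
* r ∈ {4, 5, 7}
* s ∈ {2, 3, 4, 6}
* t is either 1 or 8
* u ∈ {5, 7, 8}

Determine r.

The 8 variables together cover exactly {1, 2, 3, 4, 5, 6, 7, 8} — 8 values for 8 variables — and 1 appears only in t's list, so t = 1.
Among the 7 still-open variables, 6 fits only s (and all 7 values in {2, 3, 4, 5, 6, 7, 8} must be used), so s = 6.
Among the 6 still-open variables, 2 fits only p (and all 6 values in {2, 3, 4, 5, 7, 8} must be used), so p = 2.
The 5 still-open variables draw from only 5 values {3, 4, 5, 7, 8}, so each is used; only r can be 4, hence r = 4.

4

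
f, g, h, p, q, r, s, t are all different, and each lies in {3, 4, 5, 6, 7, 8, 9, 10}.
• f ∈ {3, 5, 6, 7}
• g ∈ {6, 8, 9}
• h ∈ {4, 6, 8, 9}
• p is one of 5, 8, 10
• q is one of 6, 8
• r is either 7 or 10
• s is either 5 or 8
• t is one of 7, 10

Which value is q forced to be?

Among the 8 variables, 3 fits only f (and all 8 values in {3, 4, 5, 6, 7, 8, 9, 10} must be used), so f = 3.
The 7 still-open variables together cover exactly {4, 5, 6, 7, 8, 9, 10} — 7 values for 7 variables — and 4 appears only in h's list, so h = 4.
The 6 still-open variables draw from only 6 values {5, 6, 7, 8, 9, 10}, so each is used; only g can be 9, hence g = 9.
The 5 still-open variables draw from only 5 values {5, 6, 7, 8, 10}, so each is used; only q can be 6, hence q = 6.

6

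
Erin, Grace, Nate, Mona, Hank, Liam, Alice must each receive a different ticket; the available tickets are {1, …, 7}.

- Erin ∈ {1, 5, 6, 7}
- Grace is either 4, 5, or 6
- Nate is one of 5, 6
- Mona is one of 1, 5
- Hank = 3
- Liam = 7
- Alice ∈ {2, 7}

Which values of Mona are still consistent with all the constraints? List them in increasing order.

Hank has just one choice, so Hank = 3.
Liam must be 7 (only option left). Remove 7 from Erin, Alice.
Alice has just one choice, so Alice = 2.
Among the 4 still-open variables, 4 fits only Grace (and all 4 values in {1, 4, 5, 6} must be used), so Grace = 4.
No further eliminations apply; Mona can still be any of 1, 5.

1, 5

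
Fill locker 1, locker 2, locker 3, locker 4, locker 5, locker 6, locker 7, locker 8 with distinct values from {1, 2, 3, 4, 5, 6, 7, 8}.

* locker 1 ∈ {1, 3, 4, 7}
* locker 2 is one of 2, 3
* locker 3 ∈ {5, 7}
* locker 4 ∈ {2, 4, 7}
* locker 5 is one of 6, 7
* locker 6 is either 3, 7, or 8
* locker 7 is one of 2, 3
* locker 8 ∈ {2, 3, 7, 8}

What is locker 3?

The 8 variables draw from only 8 values {1, 2, 3, 4, 5, 6, 7, 8}, so each is used; only locker 1 can be 1, hence locker 1 = 1.
Among the 7 still-open variables, 4 fits only locker 4 (and all 7 values in {2, 3, 4, 5, 6, 7, 8} must be used), so locker 4 = 4.
The 6 still-open variables together cover exactly {2, 3, 5, 6, 7, 8} — 6 values for 6 variables — and 5 appears only in locker 3's list, so locker 3 = 5.

5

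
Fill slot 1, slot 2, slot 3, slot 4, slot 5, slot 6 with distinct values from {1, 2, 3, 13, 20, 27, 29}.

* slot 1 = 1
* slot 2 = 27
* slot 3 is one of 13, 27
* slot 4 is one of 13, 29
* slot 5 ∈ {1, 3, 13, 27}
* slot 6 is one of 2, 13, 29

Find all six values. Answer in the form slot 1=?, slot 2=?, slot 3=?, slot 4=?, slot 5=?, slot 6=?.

slot 1 must be 1 (only option left). Strike 1 from slot 5.
slot 2's domain is down to {27}, so slot 2 = 27. So slot 3, slot 5 can't be 27.
slot 3's domain is down to {13}, so slot 3 = 13. Strike 13 from slot 4, slot 5, slot 6.
slot 4 must be 29 (only option left). So slot 6 can't be 29.
slot 5's domain is down to {3}, so slot 5 = 3.
slot 6's domain is down to {2}, so slot 6 = 2.

slot 1=1, slot 2=27, slot 3=13, slot 4=29, slot 5=3, slot 6=2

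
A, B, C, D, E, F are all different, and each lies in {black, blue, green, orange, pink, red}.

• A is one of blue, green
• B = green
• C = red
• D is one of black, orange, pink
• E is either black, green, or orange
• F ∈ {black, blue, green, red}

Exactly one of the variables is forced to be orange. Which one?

E

B must be green (only option left). Remove green from A, E, F.
That leaves C = red. So F can't be red.
A's domain is down to {blue}, so A = blue. Strike blue from F.
F must be black (only option left). Eliminate black elsewhere: D, E.
So orange goes to E.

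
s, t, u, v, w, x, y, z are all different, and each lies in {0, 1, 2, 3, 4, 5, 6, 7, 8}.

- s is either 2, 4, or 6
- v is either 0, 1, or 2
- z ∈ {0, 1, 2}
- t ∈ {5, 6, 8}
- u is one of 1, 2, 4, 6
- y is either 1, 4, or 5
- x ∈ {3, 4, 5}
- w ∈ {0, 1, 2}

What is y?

5

The 8 variables together cover exactly {0, 1, 2, 3, 4, 5, 6, 8} — 8 values for 8 variables — and 3 appears only in x's list, so x = 3.
The 7 still-open variables together cover exactly {0, 1, 2, 4, 5, 6, 8} — 7 values for 7 variables — and 8 appears only in t's list, so t = 8.
The 6 still-open variables draw from only 6 values {0, 1, 2, 4, 5, 6}, so each is used; only y can be 5, hence y = 5.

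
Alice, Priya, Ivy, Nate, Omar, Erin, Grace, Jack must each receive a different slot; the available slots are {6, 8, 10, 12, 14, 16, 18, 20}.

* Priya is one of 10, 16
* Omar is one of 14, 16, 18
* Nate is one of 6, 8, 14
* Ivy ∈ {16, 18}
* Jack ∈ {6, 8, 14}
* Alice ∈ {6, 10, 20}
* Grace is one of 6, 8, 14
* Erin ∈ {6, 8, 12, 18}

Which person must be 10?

Priya

The 8 variables draw from only 8 values {6, 8, 10, 12, 14, 16, 18, 20}, so each is used; only Erin can be 12, hence Erin = 12.
The 7 still-open variables together cover exactly {6, 8, 10, 14, 16, 18, 20} — 7 values for 7 variables — and 20 appears only in Alice's list, so Alice = 20.
The 6 still-open variables draw from only 6 values {6, 8, 10, 14, 16, 18}, so each is used; only Priya can be 10, hence Priya = 10.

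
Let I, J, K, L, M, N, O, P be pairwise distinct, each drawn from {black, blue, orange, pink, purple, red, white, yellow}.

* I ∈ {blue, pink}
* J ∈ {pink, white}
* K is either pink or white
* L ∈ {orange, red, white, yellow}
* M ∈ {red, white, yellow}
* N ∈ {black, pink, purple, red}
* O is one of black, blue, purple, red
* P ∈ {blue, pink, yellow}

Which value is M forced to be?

The 8 variables draw from only 8 values {black, blue, orange, pink, purple, red, white, yellow}, so each is used; only L can be orange, hence L = orange.
J and K between them cover only {pink, white} — a naked pair. Remove those values from I, M, N, P.
I's domain is down to {blue}, so I = blue. So O, P can't be blue.
P has just one choice, so P = yellow. Remove yellow from M.
So M = red.

red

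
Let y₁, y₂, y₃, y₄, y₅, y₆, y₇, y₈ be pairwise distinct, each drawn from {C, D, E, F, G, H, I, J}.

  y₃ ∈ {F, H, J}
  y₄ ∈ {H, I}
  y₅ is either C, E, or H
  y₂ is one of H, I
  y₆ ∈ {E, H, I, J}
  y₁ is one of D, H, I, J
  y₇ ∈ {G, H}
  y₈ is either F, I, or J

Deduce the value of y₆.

The 8 variables together cover exactly {C, D, E, F, G, H, I, J} — 8 values for 8 variables — and C appears only in y₅'s list, so y₅ = C.
Among the 7 still-open variables, D fits only y₁ (and all 7 values in {D, E, F, G, H, I, J} must be used), so y₁ = D.
The 6 still-open variables together cover exactly {E, F, G, H, I, J} — 6 values for 6 variables — and E appears only in y₆'s list, so y₆ = E.

E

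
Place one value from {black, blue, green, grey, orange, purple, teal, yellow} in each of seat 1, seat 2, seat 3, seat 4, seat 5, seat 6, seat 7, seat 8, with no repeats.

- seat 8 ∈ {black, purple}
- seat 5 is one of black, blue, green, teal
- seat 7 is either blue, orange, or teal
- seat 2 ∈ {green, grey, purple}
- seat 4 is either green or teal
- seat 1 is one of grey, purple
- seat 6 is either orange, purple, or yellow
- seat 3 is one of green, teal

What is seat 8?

Among the 8 variables, yellow fits only seat 6 (and all 8 values in {black, blue, green, grey, orange, purple, teal, yellow} must be used), so seat 6 = yellow.
The 7 still-open variables draw from only 7 values {black, blue, green, grey, orange, purple, teal}, so each is used; only seat 7 can be orange, hence seat 7 = orange.
The 6 still-open variables together cover exactly {black, blue, green, grey, purple, teal} — 6 values for 6 variables — and blue appears only in seat 5's list, so seat 5 = blue.
The 5 still-open variables draw from only 5 values {black, green, grey, purple, teal}, so each is used; only seat 8 can be black, hence seat 8 = black.

black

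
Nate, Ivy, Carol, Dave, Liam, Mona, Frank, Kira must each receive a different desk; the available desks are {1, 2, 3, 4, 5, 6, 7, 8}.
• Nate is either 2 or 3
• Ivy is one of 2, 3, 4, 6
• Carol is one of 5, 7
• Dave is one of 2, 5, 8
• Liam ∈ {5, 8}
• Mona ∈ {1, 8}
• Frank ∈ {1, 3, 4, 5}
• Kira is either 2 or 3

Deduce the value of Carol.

7

The 8 variables draw from only 8 values {1, 2, 3, 4, 5, 6, 7, 8}, so each is used; only Ivy can be 6, hence Ivy = 6.
The 7 still-open variables draw from only 7 values {1, 2, 3, 4, 5, 7, 8}, so each is used; only Frank can be 4, hence Frank = 4.
Among the 6 still-open variables, 1 fits only Mona (and all 6 values in {1, 2, 3, 5, 7, 8} must be used), so Mona = 1.
The 5 still-open variables draw from only 5 values {2, 3, 5, 7, 8}, so each is used; only Carol can be 7, hence Carol = 7.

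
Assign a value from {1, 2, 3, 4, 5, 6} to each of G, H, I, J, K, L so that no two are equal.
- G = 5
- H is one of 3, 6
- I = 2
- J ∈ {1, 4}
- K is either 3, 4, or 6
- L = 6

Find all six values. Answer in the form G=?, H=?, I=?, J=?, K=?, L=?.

G must be 5 (only option left).
I's domain is down to {2}, so I = 2.
L has just one choice, so L = 6. Remove 6 from H, K.
H has just one choice, so H = 3. Eliminate 3 elsewhere: K.
K has just one choice, so K = 4. So J can't be 4.
J's domain is down to {1}, so J = 1.

G=5, H=3, I=2, J=1, K=4, L=6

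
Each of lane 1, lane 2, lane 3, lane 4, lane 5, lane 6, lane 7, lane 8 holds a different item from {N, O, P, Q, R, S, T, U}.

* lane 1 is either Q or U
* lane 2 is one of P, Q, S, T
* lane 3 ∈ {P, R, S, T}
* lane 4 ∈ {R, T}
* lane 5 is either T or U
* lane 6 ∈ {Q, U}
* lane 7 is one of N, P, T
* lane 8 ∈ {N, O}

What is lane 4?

The 8 variables together cover exactly {N, O, P, Q, R, S, T, U} — 8 values for 8 variables — and O appears only in lane 8's list, so lane 8 = O.
The 7 still-open variables together cover exactly {N, P, Q, R, S, T, U} — 7 values for 7 variables — and N appears only in lane 7's list, so lane 7 = N.
The 2 variables lane 1 and lane 6 are confined to {Q, U}, which locks those values in; drop them from lane 2, lane 5.
That leaves lane 5 = T. Remove T from lane 2, lane 3, lane 4.
So lane 4 = R.

R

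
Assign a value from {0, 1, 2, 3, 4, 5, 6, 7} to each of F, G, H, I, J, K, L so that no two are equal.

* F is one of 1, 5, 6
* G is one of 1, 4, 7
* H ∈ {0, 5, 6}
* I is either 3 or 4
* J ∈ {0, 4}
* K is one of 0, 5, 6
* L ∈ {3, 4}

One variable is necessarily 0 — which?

Among the 7 variables, 7 fits only G (and all 7 values in {0, 1, 3, 4, 5, 6, 7} must be used), so G = 7.
The 6 still-open variables draw from only 6 values {0, 1, 3, 4, 5, 6}, so each is used; only F can be 1, hence F = 1.
I and L between them cover only {3, 4} — a naked pair. Remove those values from J.
So 0 goes to J.

J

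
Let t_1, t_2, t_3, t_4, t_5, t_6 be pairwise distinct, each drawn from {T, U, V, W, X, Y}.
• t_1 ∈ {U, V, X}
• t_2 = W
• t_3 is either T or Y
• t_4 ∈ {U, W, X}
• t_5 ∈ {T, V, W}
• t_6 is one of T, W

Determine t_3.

t_2 must be W (only option left). Strike W from t_4, t_5, t_6.
t_6 must be T (only option left). Strike T from t_3, t_5.
So t_3 = Y.

Y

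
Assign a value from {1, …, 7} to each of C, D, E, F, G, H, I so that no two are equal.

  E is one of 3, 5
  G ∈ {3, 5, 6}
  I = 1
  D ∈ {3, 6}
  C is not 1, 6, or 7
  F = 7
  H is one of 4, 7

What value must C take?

F has just one choice, so F = 7. Remove 7 from H.
H's domain is down to {4}, so H = 4. Eliminate 4 elsewhere: C.
I's domain is down to {1}, so I = 1.
The 4 still-open variables together cover exactly {2, 3, 5, 6} — 4 values for 4 variables — and 2 appears only in C's list, so C = 2.

2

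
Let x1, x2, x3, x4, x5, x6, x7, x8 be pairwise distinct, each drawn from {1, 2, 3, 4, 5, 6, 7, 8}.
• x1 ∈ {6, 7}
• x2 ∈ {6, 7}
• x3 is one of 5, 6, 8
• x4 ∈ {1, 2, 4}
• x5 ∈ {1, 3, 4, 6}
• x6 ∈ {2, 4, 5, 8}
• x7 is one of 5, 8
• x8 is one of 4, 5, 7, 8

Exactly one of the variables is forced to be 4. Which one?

x8

The 8 variables together cover exactly {1, 2, 3, 4, 5, 6, 7, 8} — 8 values for 8 variables — and 3 appears only in x5's list, so x5 = 3.
The 7 still-open variables together cover exactly {1, 2, 4, 5, 6, 7, 8} — 7 values for 7 variables — and 1 appears only in x4's list, so x4 = 1.
Among the 6 still-open variables, 2 fits only x6 (and all 6 values in {2, 4, 5, 6, 7, 8} must be used), so x6 = 2.
The 5 still-open variables draw from only 5 values {4, 5, 6, 7, 8}, so each is used; only x8 can be 4, hence x8 = 4.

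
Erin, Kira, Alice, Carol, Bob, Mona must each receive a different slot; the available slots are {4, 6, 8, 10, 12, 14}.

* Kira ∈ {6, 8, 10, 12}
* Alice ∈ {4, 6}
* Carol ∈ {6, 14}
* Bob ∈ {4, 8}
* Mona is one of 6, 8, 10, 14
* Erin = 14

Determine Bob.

Erin has just one choice, so Erin = 14. So Carol, Mona can't be 14.
Carol's domain is down to {6}, so Carol = 6. Strike 6 from Kira, Alice, Mona.
That leaves Alice = 4. Eliminate 4 elsewhere: Bob.
So Bob = 8.

8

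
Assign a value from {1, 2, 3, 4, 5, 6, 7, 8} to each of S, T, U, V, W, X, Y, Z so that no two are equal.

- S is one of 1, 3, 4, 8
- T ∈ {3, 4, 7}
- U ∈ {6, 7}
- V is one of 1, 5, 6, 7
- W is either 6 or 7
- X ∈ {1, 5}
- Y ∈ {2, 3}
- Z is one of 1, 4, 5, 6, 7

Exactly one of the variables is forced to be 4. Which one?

Z

Among the 8 variables, 2 fits only Y (and all 8 values in {1, 2, 3, 4, 5, 6, 7, 8} must be used), so Y = 2.
Among the 7 still-open variables, 8 fits only S (and all 7 values in {1, 3, 4, 5, 6, 7, 8} must be used), so S = 8.
The 6 still-open variables together cover exactly {1, 3, 4, 5, 6, 7} — 6 values for 6 variables — and 3 appears only in T's list, so T = 3.
The 5 still-open variables draw from only 5 values {1, 4, 5, 6, 7}, so each is used; only Z can be 4, hence Z = 4.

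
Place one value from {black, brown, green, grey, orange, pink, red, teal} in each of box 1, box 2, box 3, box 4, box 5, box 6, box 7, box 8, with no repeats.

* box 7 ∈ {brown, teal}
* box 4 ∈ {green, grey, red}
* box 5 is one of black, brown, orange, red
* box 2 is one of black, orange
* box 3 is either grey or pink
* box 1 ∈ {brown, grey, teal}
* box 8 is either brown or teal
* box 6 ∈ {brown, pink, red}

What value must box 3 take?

The 8 variables draw from only 8 values {black, brown, green, grey, orange, pink, red, teal}, so each is used; only box 4 can be green, hence box 4 = green.
box 7 and box 8 share exactly the 2 values {brown, teal}; by pigeonhole those values go to them, so strike brown, teal from box 1, box 5, box 6.
box 1 has just one choice, so box 1 = grey. Strike grey from box 3.
So box 3 = pink.

pink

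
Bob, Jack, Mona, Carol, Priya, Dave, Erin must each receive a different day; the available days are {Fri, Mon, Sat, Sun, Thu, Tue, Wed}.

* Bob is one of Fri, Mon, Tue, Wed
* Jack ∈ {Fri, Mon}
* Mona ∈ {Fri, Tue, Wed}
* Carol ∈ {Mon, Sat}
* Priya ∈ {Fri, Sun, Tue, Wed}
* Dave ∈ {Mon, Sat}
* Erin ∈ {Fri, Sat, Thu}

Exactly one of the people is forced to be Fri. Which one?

Among the 7 variables, Sun fits only Priya (and all 7 values in {Fri, Mon, Sat, Sun, Thu, Tue, Wed} must be used), so Priya = Sun.
The 6 still-open variables draw from only 6 values {Fri, Mon, Sat, Thu, Tue, Wed}, so each is used; only Erin can be Thu, hence Erin = Thu.
The 2 variables Carol and Dave are confined to {Mon, Sat}, which locks those values in; drop them from Bob, Jack.
So Fri goes to Jack.

Jack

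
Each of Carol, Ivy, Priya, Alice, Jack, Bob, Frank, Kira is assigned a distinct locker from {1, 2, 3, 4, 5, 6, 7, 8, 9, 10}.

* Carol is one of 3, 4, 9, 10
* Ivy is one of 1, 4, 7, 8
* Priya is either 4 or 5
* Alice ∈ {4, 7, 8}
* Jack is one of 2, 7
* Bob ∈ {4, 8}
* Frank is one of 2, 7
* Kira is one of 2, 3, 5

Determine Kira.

Jack and Frank share exactly the 2 values {2, 7}; by pigeonhole those values go to them, so strike 2, 7 from Ivy, Alice, Kira.
The 2 variables Alice and Bob are confined to {4, 8}, which locks those values in; drop them from Carol, Ivy, Priya.
That leaves Ivy = 1.
Priya's domain is down to {5}, so Priya = 5. Strike 5 from Kira.
So Kira = 3.

3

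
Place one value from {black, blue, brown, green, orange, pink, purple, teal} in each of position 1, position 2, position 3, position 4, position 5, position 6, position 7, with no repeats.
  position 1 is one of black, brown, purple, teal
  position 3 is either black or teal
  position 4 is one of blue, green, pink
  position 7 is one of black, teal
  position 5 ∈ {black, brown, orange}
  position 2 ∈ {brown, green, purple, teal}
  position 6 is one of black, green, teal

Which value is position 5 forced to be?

The 2 variables position 3 and position 7 are confined to {black, teal}, which locks those values in; drop them from position 1, position 2, position 5, position 6.
That leaves position 6 = green. So position 2, position 4 can't be green.
position 1 and position 2 share exactly the 2 values {brown, purple}; by pigeonhole those values go to them, so strike brown, purple from position 5.
So position 5 = orange.

orange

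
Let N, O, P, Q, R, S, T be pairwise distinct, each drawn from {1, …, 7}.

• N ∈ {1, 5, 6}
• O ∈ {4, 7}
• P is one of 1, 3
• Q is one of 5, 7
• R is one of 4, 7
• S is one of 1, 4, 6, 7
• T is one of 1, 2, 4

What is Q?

5

The 7 variables together cover exactly {1, 2, 3, 4, 5, 6, 7} — 7 values for 7 variables — and 2 appears only in T's list, so T = 2.
Among the 6 still-open variables, 3 fits only P (and all 6 values in {1, 3, 4, 5, 6, 7} must be used), so P = 3.
O and R share exactly the 2 values {4, 7}; by pigeonhole those values go to them, so strike 4, 7 from Q, S.
So Q = 5.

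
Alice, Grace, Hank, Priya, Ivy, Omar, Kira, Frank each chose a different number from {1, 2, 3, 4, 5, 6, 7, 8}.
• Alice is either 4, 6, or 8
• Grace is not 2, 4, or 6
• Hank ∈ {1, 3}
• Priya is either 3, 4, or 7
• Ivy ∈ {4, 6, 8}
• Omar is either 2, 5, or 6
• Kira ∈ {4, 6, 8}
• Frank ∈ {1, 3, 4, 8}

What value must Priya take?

7

The 8 variables draw from only 8 values {1, 2, 3, 4, 5, 6, 7, 8}, so each is used; only Omar can be 2, hence Omar = 2.
Among the 7 still-open variables, 5 fits only Grace (and all 7 values in {1, 3, 4, 5, 6, 7, 8} must be used), so Grace = 5.
The 6 still-open variables draw from only 6 values {1, 3, 4, 6, 7, 8}, so each is used; only Priya can be 7, hence Priya = 7.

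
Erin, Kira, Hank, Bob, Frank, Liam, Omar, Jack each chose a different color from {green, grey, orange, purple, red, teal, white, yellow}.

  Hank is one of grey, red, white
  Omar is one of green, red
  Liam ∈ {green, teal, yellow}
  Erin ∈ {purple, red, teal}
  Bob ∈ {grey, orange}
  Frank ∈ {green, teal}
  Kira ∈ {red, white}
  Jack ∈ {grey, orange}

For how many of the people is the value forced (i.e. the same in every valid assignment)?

Among the 8 variables, purple fits only Erin (and all 8 values in {green, grey, orange, purple, red, teal, white, yellow} must be used), so Erin = purple.
The 7 still-open variables together cover exactly {green, grey, orange, red, teal, white, yellow} — 7 values for 7 variables — and yellow appears only in Liam's list, so Liam = yellow.
Among the 6 still-open variables, teal fits only Frank (and all 6 values in {green, grey, orange, red, teal, white} must be used), so Frank = teal.
Among the 5 still-open variables, green fits only Omar (and all 5 values in {green, grey, orange, red, white} must be used), so Omar = green.
Bob and Jack share exactly the 2 values {grey, orange}; by pigeonhole those values go to them, so strike grey, orange from Hank.
Determined: Erin=purple, Frank=teal, Liam=yellow, Omar=green. The other people each still have more than one consistent value. That makes 4.

4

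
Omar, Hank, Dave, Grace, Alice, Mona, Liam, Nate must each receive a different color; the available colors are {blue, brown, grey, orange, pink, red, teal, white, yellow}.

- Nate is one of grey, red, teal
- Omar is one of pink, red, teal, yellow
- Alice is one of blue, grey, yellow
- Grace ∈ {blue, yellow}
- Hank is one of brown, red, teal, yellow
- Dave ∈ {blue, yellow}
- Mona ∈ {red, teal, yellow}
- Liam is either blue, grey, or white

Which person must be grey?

The 8 variables draw from only 8 values {blue, brown, grey, pink, red, teal, white, yellow}, so each is used; only Hank can be brown, hence Hank = brown.
Among the 7 still-open variables, pink fits only Omar (and all 7 values in {blue, grey, pink, red, teal, white, yellow} must be used), so Omar = pink.
The 6 still-open variables draw from only 6 values {blue, grey, red, teal, white, yellow}, so each is used; only Liam can be white, hence Liam = white.
Dave and Grace between them cover only {blue, yellow} — a naked pair. Remove those values from Alice, Mona.
So grey goes to Alice.

Alice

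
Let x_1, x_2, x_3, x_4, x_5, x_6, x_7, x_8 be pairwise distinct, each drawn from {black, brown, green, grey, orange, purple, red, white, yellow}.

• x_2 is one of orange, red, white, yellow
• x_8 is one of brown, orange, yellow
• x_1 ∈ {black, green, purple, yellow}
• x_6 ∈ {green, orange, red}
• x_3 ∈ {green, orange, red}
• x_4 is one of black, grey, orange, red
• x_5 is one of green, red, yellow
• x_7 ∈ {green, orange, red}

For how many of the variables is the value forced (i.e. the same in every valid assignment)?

x_3, x_6, x_7 share exactly the 3 values {green, orange, red}; by pigeonhole those values go to them, so strike green, orange, red from x_1, x_2, x_4, x_5, x_8.
x_5's domain is down to {yellow}, so x_5 = yellow. So x_1, x_2, x_8 can't be yellow.
x_8 has just one choice, so x_8 = brown.
x_2 has just one choice, so x_2 = white.
Determined: x_2=white, x_5=yellow, x_8=brown. The other variables each still have more than one consistent value. That makes 3.

3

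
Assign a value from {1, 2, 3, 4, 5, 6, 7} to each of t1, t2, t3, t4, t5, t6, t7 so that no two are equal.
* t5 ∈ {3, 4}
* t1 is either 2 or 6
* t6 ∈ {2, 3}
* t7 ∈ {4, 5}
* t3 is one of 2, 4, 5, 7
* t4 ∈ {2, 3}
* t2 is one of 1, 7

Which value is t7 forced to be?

5

The 7 variables together cover exactly {1, 2, 3, 4, 5, 6, 7} — 7 values for 7 variables — and 1 appears only in t2's list, so t2 = 1.
The 6 still-open variables together cover exactly {2, 3, 4, 5, 6, 7} — 6 values for 6 variables — and 6 appears only in t1's list, so t1 = 6.
The 5 still-open variables together cover exactly {2, 3, 4, 5, 7} — 5 values for 5 variables — and 7 appears only in t3's list, so t3 = 7.
The 4 still-open variables together cover exactly {2, 3, 4, 5} — 4 values for 4 variables — and 5 appears only in t7's list, so t7 = 5.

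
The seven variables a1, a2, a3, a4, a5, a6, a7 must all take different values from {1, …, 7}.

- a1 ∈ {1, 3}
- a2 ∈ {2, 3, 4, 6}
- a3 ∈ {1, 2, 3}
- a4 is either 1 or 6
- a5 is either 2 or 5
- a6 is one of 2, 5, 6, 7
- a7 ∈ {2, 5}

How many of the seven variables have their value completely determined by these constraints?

3

The 7 variables together cover exactly {1, 2, 3, 4, 5, 6, 7} — 7 values for 7 variables — and 4 appears only in a2's list, so a2 = 4.
The 6 still-open variables draw from only 6 values {1, 2, 3, 5, 6, 7}, so each is used; only a6 can be 7, hence a6 = 7.
The 5 still-open variables draw from only 5 values {1, 2, 3, 5, 6}, so each is used; only a4 can be 6, hence a4 = 6.
a5 and a7 between them cover only {2, 5} — a naked pair. Remove those values from a3.
Determined: a2=4, a4=6, a6=7. The other variables each still have more than one consistent value. That makes 3.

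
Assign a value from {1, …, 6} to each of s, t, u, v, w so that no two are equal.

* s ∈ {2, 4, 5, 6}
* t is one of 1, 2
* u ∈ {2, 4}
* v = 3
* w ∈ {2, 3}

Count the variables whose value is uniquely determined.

4

v has just one choice, so v = 3. Eliminate 3 elsewhere: w.
w's domain is down to {2}, so w = 2. Strike 2 from s, t, u.
t's domain is down to {1}, so t = 1.
u must be 4 (only option left). Eliminate 4 elsewhere: s.
Determined: t=1, u=4, v=3, w=2. The other variables each still have more than one consistent value. That makes 4.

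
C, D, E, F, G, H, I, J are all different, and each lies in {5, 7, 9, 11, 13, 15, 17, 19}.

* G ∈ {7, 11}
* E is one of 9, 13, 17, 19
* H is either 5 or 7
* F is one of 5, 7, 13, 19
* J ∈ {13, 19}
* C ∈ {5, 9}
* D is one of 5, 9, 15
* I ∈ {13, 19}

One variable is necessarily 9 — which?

C

The 8 variables draw from only 8 values {5, 7, 9, 11, 13, 15, 17, 19}, so each is used; only G can be 11, hence G = 11.
Among the 7 still-open variables, 15 fits only D (and all 7 values in {5, 7, 9, 13, 15, 17, 19} must be used), so D = 15.
The 6 still-open variables draw from only 6 values {5, 7, 9, 13, 17, 19}, so each is used; only E can be 17, hence E = 17.
The 5 still-open variables together cover exactly {5, 7, 9, 13, 19} — 5 values for 5 variables — and 9 appears only in C's list, so C = 9.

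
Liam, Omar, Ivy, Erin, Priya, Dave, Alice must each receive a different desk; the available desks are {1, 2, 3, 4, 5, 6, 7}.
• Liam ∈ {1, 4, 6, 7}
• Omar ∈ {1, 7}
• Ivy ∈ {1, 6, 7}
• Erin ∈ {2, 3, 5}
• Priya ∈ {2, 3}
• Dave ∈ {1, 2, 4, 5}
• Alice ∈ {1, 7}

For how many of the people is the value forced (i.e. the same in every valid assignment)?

The 2 variables Omar and Alice are confined to {1, 7}, which locks those values in; drop them from Liam, Ivy, Dave.
Ivy has just one choice, so Ivy = 6. Remove 6 from Liam.
Liam has just one choice, so Liam = 4. Strike 4 from Dave.
Determined: Liam=4, Ivy=6. The other people each still have more than one consistent value. That makes 2.

2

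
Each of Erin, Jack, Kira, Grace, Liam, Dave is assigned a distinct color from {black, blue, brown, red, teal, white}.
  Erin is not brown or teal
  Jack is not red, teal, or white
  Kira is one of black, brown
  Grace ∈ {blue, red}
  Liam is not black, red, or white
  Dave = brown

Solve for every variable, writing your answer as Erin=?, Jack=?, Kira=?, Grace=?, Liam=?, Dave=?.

Dave has just one choice, so Dave = brown. Eliminate brown elsewhere: Jack, Kira, Liam.
That leaves Kira = black. So Erin, Jack can't be black.
Jack has just one choice, so Jack = blue. Eliminate blue elsewhere: Erin, Grace, Liam.
That leaves Grace = red. Eliminate red elsewhere: Erin.
Liam must be teal (only option left).
Erin's domain is down to {white}, so Erin = white.

Erin=white, Jack=blue, Kira=black, Grace=red, Liam=teal, Dave=brown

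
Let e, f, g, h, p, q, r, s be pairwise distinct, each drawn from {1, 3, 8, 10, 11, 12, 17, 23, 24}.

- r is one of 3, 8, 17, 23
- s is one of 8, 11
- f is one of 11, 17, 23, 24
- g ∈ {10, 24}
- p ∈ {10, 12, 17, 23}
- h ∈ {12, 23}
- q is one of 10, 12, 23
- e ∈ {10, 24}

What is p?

17

The 8 variables together cover exactly {3, 8, 10, 11, 12, 17, 23, 24} — 8 values for 8 variables — and 3 appears only in r's list, so r = 3.
The 7 still-open variables draw from only 7 values {8, 10, 11, 12, 17, 23, 24}, so each is used; only s can be 8, hence s = 8.
The 6 still-open variables together cover exactly {10, 11, 12, 17, 23, 24} — 6 values for 6 variables — and 11 appears only in f's list, so f = 11.
The 5 still-open variables together cover exactly {10, 12, 17, 23, 24} — 5 values for 5 variables — and 17 appears only in p's list, so p = 17.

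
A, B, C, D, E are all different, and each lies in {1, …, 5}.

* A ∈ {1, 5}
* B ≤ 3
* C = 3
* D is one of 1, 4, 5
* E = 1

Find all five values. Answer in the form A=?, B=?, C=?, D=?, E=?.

C has just one choice, so C = 3. Remove 3 from B.
That leaves E = 1. Strike 1 from A, B, D.
A must be 5 (only option left). Strike 5 from D.
That leaves B = 2.
D has just one choice, so D = 4.

A=5, B=2, C=3, D=4, E=1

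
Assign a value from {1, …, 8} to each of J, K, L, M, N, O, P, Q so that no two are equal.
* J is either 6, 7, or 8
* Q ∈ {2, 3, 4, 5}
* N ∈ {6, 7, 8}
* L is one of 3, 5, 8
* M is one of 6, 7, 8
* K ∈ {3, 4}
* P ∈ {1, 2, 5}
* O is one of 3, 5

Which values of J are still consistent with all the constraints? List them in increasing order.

6, 7, 8

The 8 variables draw from only 8 values {1, 2, 3, 4, 5, 6, 7, 8}, so each is used; only P can be 1, hence P = 1.
The 7 still-open variables draw from only 7 values {2, 3, 4, 5, 6, 7, 8}, so each is used; only Q can be 2, hence Q = 2.
Among the 6 still-open variables, 4 fits only K (and all 6 values in {3, 4, 5, 6, 7, 8} must be used), so K = 4.
J, M, N share exactly the 3 values {6, 7, 8}; by pigeonhole those values go to them, so strike 6, 7, 8 from L.
No further eliminations apply; J can still be any of 6, 7, 8.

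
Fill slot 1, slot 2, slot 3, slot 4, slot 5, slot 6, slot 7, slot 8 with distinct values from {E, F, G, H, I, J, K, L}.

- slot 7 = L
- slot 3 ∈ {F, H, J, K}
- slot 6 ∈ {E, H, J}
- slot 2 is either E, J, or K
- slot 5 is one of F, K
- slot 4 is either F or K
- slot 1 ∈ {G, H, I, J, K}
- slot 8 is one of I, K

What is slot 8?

I

slot 7 must be L (only option left).
The 7 still-open variables draw from only 7 values {E, F, G, H, I, J, K}, so each is used; only slot 1 can be G, hence slot 1 = G.
The 6 still-open variables together cover exactly {E, F, H, I, J, K} — 6 values for 6 variables — and I appears only in slot 8's list, so slot 8 = I.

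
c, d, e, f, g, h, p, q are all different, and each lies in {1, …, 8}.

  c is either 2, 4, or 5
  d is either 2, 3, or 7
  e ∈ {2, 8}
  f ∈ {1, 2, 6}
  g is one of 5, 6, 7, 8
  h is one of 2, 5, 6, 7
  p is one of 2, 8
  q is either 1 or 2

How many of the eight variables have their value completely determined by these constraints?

4

The 8 variables together cover exactly {1, 2, 3, 4, 5, 6, 7, 8} — 8 values for 8 variables — and 3 appears only in d's list, so d = 3.
Among the 7 still-open variables, 4 fits only c (and all 7 values in {1, 2, 4, 5, 6, 7, 8} must be used), so c = 4.
e and p share exactly the 2 values {2, 8}; by pigeonhole those values go to them, so strike 2, 8 from f, g, h, q.
q has just one choice, so q = 1. Eliminate 1 elsewhere: f.
That leaves f = 6. Eliminate 6 elsewhere: g, h.
Determined: c=4, d=3, f=6, q=1. The other variables each still have more than one consistent value. That makes 4.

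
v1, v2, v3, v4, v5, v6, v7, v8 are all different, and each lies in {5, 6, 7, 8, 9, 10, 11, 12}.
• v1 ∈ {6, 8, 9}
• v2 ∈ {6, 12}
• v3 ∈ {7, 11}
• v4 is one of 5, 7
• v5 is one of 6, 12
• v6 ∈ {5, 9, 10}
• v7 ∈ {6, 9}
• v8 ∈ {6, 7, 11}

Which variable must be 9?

The 8 variables together cover exactly {5, 6, 7, 8, 9, 10, 11, 12} — 8 values for 8 variables — and 8 appears only in v1's list, so v1 = 8.
Among the 7 still-open variables, 10 fits only v6 (and all 7 values in {5, 6, 7, 9, 10, 11, 12} must be used), so v6 = 10.
The 6 still-open variables together cover exactly {5, 6, 7, 9, 11, 12} — 6 values for 6 variables — and 5 appears only in v4's list, so v4 = 5.
Among the 5 still-open variables, 9 fits only v7 (and all 5 values in {6, 7, 9, 11, 12} must be used), so v7 = 9.

v7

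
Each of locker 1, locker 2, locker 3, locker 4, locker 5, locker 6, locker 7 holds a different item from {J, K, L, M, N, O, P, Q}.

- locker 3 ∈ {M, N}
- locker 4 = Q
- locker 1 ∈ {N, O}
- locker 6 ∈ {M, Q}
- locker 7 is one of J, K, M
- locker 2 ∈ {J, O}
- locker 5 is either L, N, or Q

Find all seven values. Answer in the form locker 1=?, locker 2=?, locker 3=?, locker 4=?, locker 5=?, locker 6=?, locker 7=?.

locker 4 must be Q (only option left). Eliminate Q elsewhere: locker 5, locker 6.
locker 6 must be M (only option left). Eliminate M elsewhere: locker 3, locker 7.
locker 3 has just one choice, so locker 3 = N. Strike N from locker 1, locker 5.
locker 5 has just one choice, so locker 5 = L.
locker 1 has just one choice, so locker 1 = O. Eliminate O elsewhere: locker 2.
That leaves locker 2 = J. Remove J from locker 7.
locker 7 must be K (only option left).

locker 1=O, locker 2=J, locker 3=N, locker 4=Q, locker 5=L, locker 6=M, locker 7=K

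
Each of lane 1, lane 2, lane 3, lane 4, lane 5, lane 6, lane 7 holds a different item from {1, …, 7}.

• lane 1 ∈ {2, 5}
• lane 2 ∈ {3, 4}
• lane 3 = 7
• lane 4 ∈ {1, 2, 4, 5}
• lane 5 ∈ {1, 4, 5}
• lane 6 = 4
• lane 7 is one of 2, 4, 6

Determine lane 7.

6

lane 3 must be 7 (only option left).
That leaves lane 6 = 4. Strike 4 from lane 2, lane 4, lane 5, lane 7.
lane 2 must be 3 (only option left).
Among the 4 still-open variables, 6 fits only lane 7 (and all 4 values in {1, 2, 5, 6} must be used), so lane 7 = 6.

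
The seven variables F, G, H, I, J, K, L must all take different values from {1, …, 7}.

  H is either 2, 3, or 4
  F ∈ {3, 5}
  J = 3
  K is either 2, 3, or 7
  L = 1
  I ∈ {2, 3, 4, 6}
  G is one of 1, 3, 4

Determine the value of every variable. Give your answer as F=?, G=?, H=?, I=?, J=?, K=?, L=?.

J's domain is down to {3}, so J = 3. Remove 3 from F, G, H, I, K.
L must be 1 (only option left). Eliminate 1 elsewhere: G.
F's domain is down to {5}, so F = 5.
That leaves G = 4. Remove 4 from H, I.
That leaves H = 2. Remove 2 from I, K.
I has just one choice, so I = 6.
K has just one choice, so K = 7.

F=5, G=4, H=2, I=6, J=3, K=7, L=1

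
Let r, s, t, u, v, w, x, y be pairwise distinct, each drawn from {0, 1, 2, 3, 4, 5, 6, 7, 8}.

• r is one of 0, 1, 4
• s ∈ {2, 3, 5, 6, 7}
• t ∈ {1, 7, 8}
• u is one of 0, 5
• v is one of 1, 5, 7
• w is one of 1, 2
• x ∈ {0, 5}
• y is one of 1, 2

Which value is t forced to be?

u and x between them cover only {0, 5} — a naked pair. Remove those values from r, s, v.
w and y between them cover only {1, 2} — a naked pair. Remove those values from r, s, t, v.
r's domain is down to {4}, so r = 4.
That leaves v = 7. Remove 7 from s, t.
So t = 8.

8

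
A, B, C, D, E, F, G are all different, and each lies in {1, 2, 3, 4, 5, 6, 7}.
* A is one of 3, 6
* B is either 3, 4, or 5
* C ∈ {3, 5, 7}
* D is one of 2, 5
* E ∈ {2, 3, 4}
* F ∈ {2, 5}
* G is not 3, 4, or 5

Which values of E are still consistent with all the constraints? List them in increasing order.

The 7 variables together cover exactly {1, 2, 3, 4, 5, 6, 7} — 7 values for 7 variables — and 1 appears only in G's list, so G = 1.
Among the 6 still-open variables, 6 fits only A (and all 6 values in {2, 3, 4, 5, 6, 7} must be used), so A = 6.
The 5 still-open variables together cover exactly {2, 3, 4, 5, 7} — 5 values for 5 variables — and 7 appears only in C's list, so C = 7.
D and F between them cover only {2, 5} — a naked pair. Remove those values from B, E.
No further eliminations apply; E can still be any of 3, 4.

3, 4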